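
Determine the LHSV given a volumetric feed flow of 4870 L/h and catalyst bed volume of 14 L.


LHSV = volumetric feed rate / catalyst volume
= 4870 L/h / 14 L
= 347.9 h^-1

347.9 h^-1


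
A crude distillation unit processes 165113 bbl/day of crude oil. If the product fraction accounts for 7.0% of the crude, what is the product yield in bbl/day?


Crude throughput = 165113 bbl/day
Fraction yield = 7.0%
yield = throughput * fraction / 100
yield = 165113 * 7.0 / 100 = 11557.91

11557.91 bbl/day


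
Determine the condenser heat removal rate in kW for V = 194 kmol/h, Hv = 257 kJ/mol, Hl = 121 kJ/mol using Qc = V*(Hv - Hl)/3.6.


Qc = 194 * (257 - 121) / 3.6 = 194 * 136 / 3.6 = 7329

7329 kW


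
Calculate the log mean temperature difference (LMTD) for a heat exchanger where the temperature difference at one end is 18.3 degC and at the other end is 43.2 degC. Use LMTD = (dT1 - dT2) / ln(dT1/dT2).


LMTD = (dT1 - dT2) / ln(dT1/dT2)
= (18.3 - 43.2) / ln(18.3 / 43.2) = -24.9 / -0.858939 = 28.99

28.99 degC


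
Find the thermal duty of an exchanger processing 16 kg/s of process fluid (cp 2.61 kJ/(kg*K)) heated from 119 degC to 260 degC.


Q = m_dot * cp * delta_T
delta_T = 260 - 119 = 141 K
Q = 16 * 2.61 * 141
= 41.76 * 141
= 5888.16 kW

5888.16 kW


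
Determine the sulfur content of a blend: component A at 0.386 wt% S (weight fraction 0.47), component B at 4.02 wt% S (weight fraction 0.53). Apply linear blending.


Linear sulfur blending: S_blend = x1*S1 + x2*S2
Contribution 1: 0.47 * 0.386 = 0.18142 wt%
Contribution 2: 0.53 * 4.02 = 2.1306 wt%
S_blend = 0.18142 + 2.1306 = 2.31202

2.31202 wt%


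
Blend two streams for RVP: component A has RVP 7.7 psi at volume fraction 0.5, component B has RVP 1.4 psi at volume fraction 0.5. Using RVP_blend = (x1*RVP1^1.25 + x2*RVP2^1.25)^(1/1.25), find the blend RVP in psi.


Chevron index: RVP_blend = (sum xi*RVPi^1.25)^(1/1.25)
RVP^1.25 terms: 0.5 * 7.7^1.25 + 0.5 * 1.4^1.25 = 7.17476
RVP_blend = 7.17476^(1/1.25) = 4.838

4.838 psi


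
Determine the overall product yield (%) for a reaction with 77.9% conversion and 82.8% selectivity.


Overall yield = conversion (%) * selectivity (%) / 100
Conversion = 77.9%, Selectivity = 82.8%
Y = 77.9 * 82.8 / 100
= 64.5012 %

64.5012 %


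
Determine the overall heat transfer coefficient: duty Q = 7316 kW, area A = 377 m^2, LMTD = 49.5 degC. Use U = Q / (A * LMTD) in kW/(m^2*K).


From Q = U*A*LMTD, U = Q / (A * LMTD)
U = 7316 / (377 * 49.5) = 7316 / 18661.5 = 0.3920

0.3920 kW/(m^2*K)


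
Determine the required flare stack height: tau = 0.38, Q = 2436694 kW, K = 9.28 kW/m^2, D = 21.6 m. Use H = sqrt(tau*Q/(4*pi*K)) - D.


tau*Q/(4*pi*K) = 0.38 * 2436694 / (4 * pi * 9.28) = 7940.11
sqrt(7940.11) = 89.1073
H = 89.1073 - 21.6 = 67.51

67.51 m


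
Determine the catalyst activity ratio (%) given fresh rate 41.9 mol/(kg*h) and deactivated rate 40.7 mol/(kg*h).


Activity (%) = (rate_used / rate_fresh) * 100
rate_used = 40.7, rate_fresh = 41.9
= (40.7 / 41.9) * 100
= 0.9714 * 100 = 97.14

97.14 %


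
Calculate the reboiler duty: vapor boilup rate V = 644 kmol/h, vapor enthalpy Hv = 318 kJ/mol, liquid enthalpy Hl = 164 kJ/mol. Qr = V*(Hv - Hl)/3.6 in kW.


Qr = 644 * (318 - 164) / 3.6 = 644 * 154 / 3.6 = 27550

27550 kW


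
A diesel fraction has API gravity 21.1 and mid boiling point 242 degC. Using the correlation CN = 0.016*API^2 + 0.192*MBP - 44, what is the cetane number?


CN = 0.016 * 21.1^2 + 0.192 * 242 - 44
CN = 7.12336 + 46.464 - 44 = 9.58736

9.58736


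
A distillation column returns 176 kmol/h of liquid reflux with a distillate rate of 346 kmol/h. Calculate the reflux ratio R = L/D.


Reflux ratio definition: R = L / D (liquid returned / distillate withdrawn)
L = 176 kmol/h, D = 346 kmol/h
R = 176 / 346 = 0.5087

0.5087


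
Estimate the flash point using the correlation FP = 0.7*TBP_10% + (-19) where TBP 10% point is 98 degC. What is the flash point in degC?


FP = 0.7 * 98 + (-19) = 49.6

49.6 degC


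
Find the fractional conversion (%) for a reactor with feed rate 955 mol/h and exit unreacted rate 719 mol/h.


X = (F_in - F_out) / F_in * 100
Moles reacted = 955 - 719 = 236
X = 236 / 955 * 100
= 0.2471 * 100
= 24.71 %

24.71 %


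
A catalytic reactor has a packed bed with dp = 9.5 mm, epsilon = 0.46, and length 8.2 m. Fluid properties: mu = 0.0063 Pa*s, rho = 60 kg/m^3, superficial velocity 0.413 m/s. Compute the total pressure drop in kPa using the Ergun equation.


dp = 9.5 mm = 0.0095 m
Viscous term = 150*0.0063*0.413*(1-0.46)^2 / (0.0095^2*0.46^3) = 12955.3
Inertial term = 1.75*60*0.413^2*(1-0.46) / (0.0095*0.46^3) = 10458.9
dP/L = 12955.3 + 10458.9 = 23414.2 Pa/m
dP = 23414.2 * 8.2 / 1000 = 192.0 kPa

192.0 kPa


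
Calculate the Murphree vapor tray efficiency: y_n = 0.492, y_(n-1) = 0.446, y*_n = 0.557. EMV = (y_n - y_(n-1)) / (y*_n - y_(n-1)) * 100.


Murphree vapor efficiency: EMV = (y_n - y_(n-1)) / (y*_n - y_(n-1)) * 100
EMV = (0.492 - 0.446) / (0.557 - 0.446) * 100 = 0.046 / 0.111 * 100 = 41.44

41.44 %


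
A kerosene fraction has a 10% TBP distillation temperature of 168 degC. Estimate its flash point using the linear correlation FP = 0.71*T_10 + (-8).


FP = 0.71 * 168 + (-8) = 111.28

111.28 degC


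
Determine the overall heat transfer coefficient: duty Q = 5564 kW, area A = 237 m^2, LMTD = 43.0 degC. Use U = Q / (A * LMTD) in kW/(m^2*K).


From Q = U*A*LMTD, U = Q / (A * LMTD)
U = 5564 / (237 * 43.0) = 5564 / 10191 = 0.5460

0.5460 kW/(m^2*K)


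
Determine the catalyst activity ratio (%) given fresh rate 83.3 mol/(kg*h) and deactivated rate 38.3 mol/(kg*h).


Activity (%) = (rate_used / rate_fresh) * 100
rate_used = 38.3, rate_fresh = 83.3
= (38.3 / 83.3) * 100
= 0.4598 * 100 = 45.98

45.98 %


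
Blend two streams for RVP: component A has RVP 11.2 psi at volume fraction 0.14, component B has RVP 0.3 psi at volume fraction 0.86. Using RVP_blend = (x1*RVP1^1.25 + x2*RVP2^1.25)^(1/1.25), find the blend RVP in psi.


Chevron index: RVP_blend = (sum xi*RVPi^1.25)^(1/1.25)
RVP^1.25 terms: 0.14 * 11.2^1.25 + 0.86 * 0.3^1.25 = 3.05941
RVP_blend = 3.05941^(1/1.25) = 2.446

2.446 psi


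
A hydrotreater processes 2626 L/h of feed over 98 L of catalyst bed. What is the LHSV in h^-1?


LHSV = volumetric feed rate / catalyst volume
= 2626 L/h / 98 L
= 26.80 h^-1

26.80 h^-1


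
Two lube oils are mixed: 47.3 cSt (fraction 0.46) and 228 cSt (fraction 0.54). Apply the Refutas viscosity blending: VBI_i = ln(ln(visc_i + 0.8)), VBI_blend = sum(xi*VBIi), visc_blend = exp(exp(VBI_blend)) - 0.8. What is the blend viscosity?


Refutas method: VBN_i = 14.534*ln(ln(visc_i + 0.8)) + 10.975, blended linearly by mass fraction; since VBN is linear in VBI_i = ln(ln(visc_i + 0.8)) and the fractions sum to 1, blend VBI directly: visc = exp(exp(VBI_blend)) - 0.8
VBI_1 = ln(ln(47.3 + 0.8)) = 1.3541
VBI_2 = ln(ln(228 + 0.8)) = 1.69246
VBI_blend = 0.46 * 1.3541 + 0.54 * 1.69246 = 1.53681
visc_blend = exp(exp(1.53681)) - 0.8 = 103.8

103.8 cSt


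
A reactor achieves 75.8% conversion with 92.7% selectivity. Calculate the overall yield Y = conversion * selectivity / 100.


Overall yield = conversion (%) * selectivity (%) / 100
Conversion = 75.8%, Selectivity = 92.7%
Y = 75.8 * 92.7 / 100
= 70.2666 %

70.2666 %


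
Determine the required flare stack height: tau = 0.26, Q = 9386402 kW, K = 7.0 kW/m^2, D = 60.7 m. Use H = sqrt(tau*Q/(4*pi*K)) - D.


tau*Q/(4*pi*K) = 0.26 * 9386402 / (4 * pi * 7.0) = 27743.7
sqrt(27743.7) = 166.564
H = 166.564 - 60.7 = 105.9

105.9 m


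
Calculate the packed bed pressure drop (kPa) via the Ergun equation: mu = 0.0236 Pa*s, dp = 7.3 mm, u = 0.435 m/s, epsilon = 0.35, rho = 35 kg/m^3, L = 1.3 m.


dp = 7.3 mm = 0.0073 m
Viscous term = 150*0.0236*0.435*(1-0.35)^2 / (0.0073^2*0.35^3) = 284754
Inertial term = 1.75*35*0.435^2*(1-0.35) / (0.0073*0.35^3) = 24069.7
dP/L = 284754 + 24069.7 = 308824 Pa/m
dP = 308824 * 1.3 / 1000 = 401.5 kPa

401.5 kPa


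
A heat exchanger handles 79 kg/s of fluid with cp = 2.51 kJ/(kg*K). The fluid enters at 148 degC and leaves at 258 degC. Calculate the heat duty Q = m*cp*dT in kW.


Q = m_dot * cp * delta_T
delta_T = 258 - 148 = 110 K
Q = 79 * 2.51 * 110
= 198.29 * 110
= 21811.9 kW

21811.9 kW


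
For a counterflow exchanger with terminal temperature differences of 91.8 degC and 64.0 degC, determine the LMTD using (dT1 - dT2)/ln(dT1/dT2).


LMTD = (dT1 - dT2) / ln(dT1/dT2)
= (91.8 - 64.0) / ln(91.8 / 64.0) = 27.8 / 0.360729 = 77.07

77.07 degC


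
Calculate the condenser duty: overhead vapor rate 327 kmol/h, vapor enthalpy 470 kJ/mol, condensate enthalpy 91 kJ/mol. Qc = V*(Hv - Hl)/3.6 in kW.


Qc = 327 * (470 - 91) / 3.6 = 327 * 379 / 3.6 = 34430

34430 kW


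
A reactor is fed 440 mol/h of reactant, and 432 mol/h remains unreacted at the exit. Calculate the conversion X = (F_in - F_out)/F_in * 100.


X = (F_in - F_out) / F_in * 100
Moles reacted = 440 - 432 = 8
X = 8 / 440 * 100
= 0.01818 * 100
= 1.818 %

1.818 %


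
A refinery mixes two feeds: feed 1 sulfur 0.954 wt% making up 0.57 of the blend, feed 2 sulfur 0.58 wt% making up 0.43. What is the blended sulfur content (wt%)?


Linear sulfur blending: S_blend = x1*S1 + x2*S2
Contribution 1: 0.57 * 0.954 = 0.54378 wt%
Contribution 2: 0.43 * 0.58 = 0.2494 wt%
S_blend = 0.54378 + 0.2494 = 0.79318

0.79318 wt%


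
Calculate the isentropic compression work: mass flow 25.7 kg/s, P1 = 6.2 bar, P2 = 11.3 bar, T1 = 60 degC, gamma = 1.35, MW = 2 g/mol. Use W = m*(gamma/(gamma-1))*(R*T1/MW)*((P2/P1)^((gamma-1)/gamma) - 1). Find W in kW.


Isentropic work: W = m*(gamma/(gamma-1))*(R*T1/MW)*((P2/P1)^((gamma-1)/gamma) - 1)
T1 = 60 + 273.15 = 333.15 K
Pressure ratio = 11.3 / 6.2 = 1.82258
Exponent = (1.35 - 1)/1.35 = 0.259259
(P2/P1)^exp - 1 = 1.82258^0.259259 - 1 = 0.168383
W = 25.7 * 1.35 / 0.35 * 8.314 * 333.15 / 2 * 0.168383 = 23120

23120 kW


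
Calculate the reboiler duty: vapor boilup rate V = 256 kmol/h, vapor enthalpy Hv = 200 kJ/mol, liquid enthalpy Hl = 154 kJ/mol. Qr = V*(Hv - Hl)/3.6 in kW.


Qr = 256 * (200 - 154) / 3.6 = 256 * 46 / 3.6 = 3271

3271 kW


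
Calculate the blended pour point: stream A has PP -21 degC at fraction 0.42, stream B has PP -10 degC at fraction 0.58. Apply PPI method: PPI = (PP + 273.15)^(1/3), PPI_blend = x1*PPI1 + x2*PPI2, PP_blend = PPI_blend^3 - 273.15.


PPI_1 = (-21 + 273.15)^(1/3) = 6.317613
PPI_2 = (-10 + 273.15)^(1/3) = 6.408176
PPI_blend = 0.42 * 6.317613 + 0.58 * 6.408176 = 6.37014
PP_blend = 6.37014^3 - 273.15 = 258.4919 - 273.15 = -14.66

-14.66 degC


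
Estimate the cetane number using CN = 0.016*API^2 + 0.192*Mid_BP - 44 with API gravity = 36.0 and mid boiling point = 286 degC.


CN = 0.016 * 36.0^2 + 0.192 * 286 - 44
CN = 20.736 + 54.912 - 44 = 31.648

31.648


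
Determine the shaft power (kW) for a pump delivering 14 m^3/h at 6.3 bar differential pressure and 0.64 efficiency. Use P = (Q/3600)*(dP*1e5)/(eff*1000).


Q = 14 / 3600 = 0.00388889 m^3/s
P = 0.00388889 * (6.3 * 1e5) / 0.64 / 1000 = 3.828

3.828 kW


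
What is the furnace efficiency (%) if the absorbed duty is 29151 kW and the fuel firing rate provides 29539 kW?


Furnace efficiency = Q_absorbed / Q_fuel * 100
= 29151 / 29539 * 100 = 98.69

98.69 %


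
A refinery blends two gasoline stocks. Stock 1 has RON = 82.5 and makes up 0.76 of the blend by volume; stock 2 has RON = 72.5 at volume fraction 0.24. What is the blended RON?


Linear blending: RON_blend = sum(vi * RONi)
Contribution 1: 0.76 * 82.5 = 62.7
Contribution 2: 0.24 * 72.5 = 17.4
RON_blend = 62.7 + 17.4 = 80.1

80.1


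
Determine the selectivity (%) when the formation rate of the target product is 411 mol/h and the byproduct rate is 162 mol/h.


Selectivity = desired / (desired + undesired) * 100
Total products = 411 + 162 = 573 mol/h
S = 411 / 573 * 100
= 0.7173 * 100
= 71.73 %

71.73 %


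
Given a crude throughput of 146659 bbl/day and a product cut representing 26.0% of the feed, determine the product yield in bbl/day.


Crude throughput = 146659 bbl/day
Fraction yield = 26.0%
yield = throughput * fraction / 100
yield = 146659 * 26.0 / 100 = 38131.34

38131.34 bbl/day


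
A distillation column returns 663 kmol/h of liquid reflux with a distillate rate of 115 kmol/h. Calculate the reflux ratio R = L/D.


Reflux ratio definition: R = L / D (liquid returned / distillate withdrawn)
L = 663 kmol/h, D = 115 kmol/h
R = 663 / 115 = 5.765

5.765


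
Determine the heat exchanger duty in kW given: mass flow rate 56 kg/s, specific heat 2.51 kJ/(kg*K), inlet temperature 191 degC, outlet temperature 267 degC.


Q = m_dot * cp * delta_T
delta_T = 267 - 191 = 76 K
Q = 56 * 2.51 * 76
= 140.56 * 76
= 10682.56 kW

10682.56 kW


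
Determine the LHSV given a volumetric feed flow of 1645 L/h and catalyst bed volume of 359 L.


LHSV = volumetric feed rate / catalyst volume
= 1645 L/h / 359 L
= 4.582 h^-1

4.582 h^-1


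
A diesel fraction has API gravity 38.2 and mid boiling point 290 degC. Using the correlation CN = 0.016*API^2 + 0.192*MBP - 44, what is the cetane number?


CN = 0.016 * 38.2^2 + 0.192 * 290 - 44
CN = 23.34784 + 55.68 - 44 = 35.02784

35.02784


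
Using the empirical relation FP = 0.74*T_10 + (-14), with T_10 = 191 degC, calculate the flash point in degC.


FP = 0.74 * 191 + (-14) = 127.34

127.34 degC


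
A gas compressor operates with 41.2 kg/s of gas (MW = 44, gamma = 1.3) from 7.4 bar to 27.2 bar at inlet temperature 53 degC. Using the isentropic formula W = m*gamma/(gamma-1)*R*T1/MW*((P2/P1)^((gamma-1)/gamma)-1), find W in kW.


Isentropic work: W = m*(gamma/(gamma-1))*(R*T1/MW)*((P2/P1)^((gamma-1)/gamma) - 1)
T1 = 53 + 273.15 = 326.15 K
Pressure ratio = 27.2 / 7.4 = 3.67568
Exponent = (1.3 - 1)/1.3 = 0.230769
(P2/P1)^exp - 1 = 3.67568^0.230769 - 1 = 0.3504
W = 41.2 * 1.3 / 0.3 * 8.314 * 326.15 / 44 * 0.3504 = 3855

3855 kW


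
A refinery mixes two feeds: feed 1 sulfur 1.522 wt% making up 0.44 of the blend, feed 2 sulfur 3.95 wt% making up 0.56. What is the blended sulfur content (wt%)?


Linear sulfur blending: S_blend = x1*S1 + x2*S2
Contribution 1: 0.44 * 1.522 = 0.66968 wt%
Contribution 2: 0.56 * 3.95 = 2.212 wt%
S_blend = 0.66968 + 2.212 = 2.88168

2.88168 wt%


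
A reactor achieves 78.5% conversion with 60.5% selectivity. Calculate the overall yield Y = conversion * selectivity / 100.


Overall yield = conversion (%) * selectivity (%) / 100
Conversion = 78.5%, Selectivity = 60.5%
Y = 78.5 * 60.5 / 100
= 47.4925 %

47.4925 %


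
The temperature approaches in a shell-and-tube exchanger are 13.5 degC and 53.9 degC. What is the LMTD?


LMTD = (dT1 - dT2) / ln(dT1/dT2)
= (13.5 - 53.9) / ln(13.5 / 53.9) = -40.4 / -1.38444 = 29.18

29.18 degC


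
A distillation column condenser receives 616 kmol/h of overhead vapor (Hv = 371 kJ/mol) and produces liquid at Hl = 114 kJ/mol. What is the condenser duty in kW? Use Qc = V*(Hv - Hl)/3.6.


Qc = 616 * (371 - 114) / 3.6 = 616 * 257 / 3.6 = 43980

43980 kW


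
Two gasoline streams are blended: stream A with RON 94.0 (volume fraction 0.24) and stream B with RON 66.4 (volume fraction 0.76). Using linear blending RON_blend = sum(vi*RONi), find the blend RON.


Linear blending: RON_blend = sum(vi * RONi)
Contribution 1: 0.24 * 94.0 = 22.56
Contribution 2: 0.76 * 66.4 = 50.464
RON_blend = 22.56 + 50.464 = 73.024

73.024


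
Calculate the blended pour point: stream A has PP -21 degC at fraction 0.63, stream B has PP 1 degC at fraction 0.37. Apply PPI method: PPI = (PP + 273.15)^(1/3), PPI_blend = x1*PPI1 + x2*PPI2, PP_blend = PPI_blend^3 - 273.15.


PPI_1 = (-21 + 273.15)^(1/3) = 6.317613
PPI_2 = (1 + 273.15)^(1/3) = 6.49625
PPI_blend = 0.63 * 6.317613 + 0.37 * 6.49625 = 6.383709
PP_blend = 6.383709^3 - 273.15 = 260.1473 - 273.15 = -13

-13 degC


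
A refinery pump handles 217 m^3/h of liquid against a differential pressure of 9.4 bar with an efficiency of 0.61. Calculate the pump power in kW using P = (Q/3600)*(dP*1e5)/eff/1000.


Q = 217 / 3600 = 0.0602778 m^3/s
P = 0.0602778 * (9.4 * 1e5) / 0.61 / 1000 = 92.89

92.89 kW


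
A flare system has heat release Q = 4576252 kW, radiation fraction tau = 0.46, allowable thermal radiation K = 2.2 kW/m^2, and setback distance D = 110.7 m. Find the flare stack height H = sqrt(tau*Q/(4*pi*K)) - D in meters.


tau*Q/(4*pi*K) = 0.46 * 4576252 / (4 * pi * 2.2) = 76143.9
sqrt(76143.9) = 275.942
H = 275.942 - 110.7 = 165.2

165.2 m


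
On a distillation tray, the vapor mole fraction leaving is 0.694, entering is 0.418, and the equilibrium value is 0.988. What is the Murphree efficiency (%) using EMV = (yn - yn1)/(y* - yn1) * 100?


Murphree vapor efficiency: EMV = (y_n - y_(n-1)) / (y*_n - y_(n-1)) * 100
EMV = (0.694 - 0.418) / (0.988 - 0.418) * 100 = 0.276 / 0.57 * 100 = 48.42

48.42 %


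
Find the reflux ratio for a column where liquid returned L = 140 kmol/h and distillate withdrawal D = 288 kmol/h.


Reflux ratio definition: R = L / D (liquid returned / distillate withdrawn)
L = 140 kmol/h, D = 288 kmol/h
R = 140 / 288 = 0.4861

0.4861


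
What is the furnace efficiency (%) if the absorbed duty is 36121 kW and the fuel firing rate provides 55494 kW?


Furnace efficiency = Q_absorbed / Q_fuel * 100
= 36121 / 55494 * 100 = 65.09

65.09 %


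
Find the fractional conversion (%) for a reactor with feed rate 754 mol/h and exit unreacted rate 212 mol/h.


X = (F_in - F_out) / F_in * 100
Moles reacted = 754 - 212 = 542
X = 542 / 754 * 100
= 0.7188 * 100
= 71.88 %

71.88 %


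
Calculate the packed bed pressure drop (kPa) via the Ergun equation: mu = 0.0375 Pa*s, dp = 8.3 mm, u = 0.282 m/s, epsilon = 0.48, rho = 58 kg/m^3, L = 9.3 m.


dp = 8.3 mm = 0.0083 m
Viscous term = 150*0.0375*0.282*(1-0.48)^2 / (0.0083^2*0.48^3) = 56298.7
Inertial term = 1.75*58*0.282^2*(1-0.48) / (0.0083*0.48^3) = 4572.63
dP/L = 56298.7 + 4572.63 = 60871.3 Pa/m
dP = 60871.3 * 9.3 / 1000 = 566.1 kPa

566.1 kPa


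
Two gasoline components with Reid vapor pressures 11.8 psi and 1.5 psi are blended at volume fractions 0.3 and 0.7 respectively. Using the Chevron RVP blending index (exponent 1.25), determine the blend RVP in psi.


Chevron index: RVP_blend = (sum xi*RVPi^1.25)^(1/1.25)
RVP^1.25 terms: 0.3 * 11.8^1.25 + 0.7 * 1.5^1.25 = 7.72307
RVP_blend = 7.72307^(1/1.25) = 5.131

5.131 psi


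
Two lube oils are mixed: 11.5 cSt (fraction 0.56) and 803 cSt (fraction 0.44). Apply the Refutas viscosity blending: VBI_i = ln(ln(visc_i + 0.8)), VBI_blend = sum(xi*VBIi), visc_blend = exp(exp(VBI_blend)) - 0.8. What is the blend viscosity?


Refutas method: VBN_i = 14.534*ln(ln(visc_i + 0.8)) + 10.975, blended linearly by mass fraction; since VBN is linear in VBI_i = ln(ln(visc_i + 0.8)) and the fractions sum to 1, blend VBI directly: visc = exp(exp(VBI_blend)) - 0.8
VBI_1 = ln(ln(11.5 + 0.8)) = 0.920123
VBI_2 = ln(ln(803 + 0.8)) = 1.90052
VBI_blend = 0.56 * 0.920123 + 0.44 * 1.90052 = 1.3515
visc_blend = exp(exp(1.3515)) - 0.8 = 46.82

46.82 cSt


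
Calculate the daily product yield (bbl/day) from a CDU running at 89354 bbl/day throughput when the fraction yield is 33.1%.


Crude throughput = 89354 bbl/day
Fraction yield = 33.1%
yield = throughput * fraction / 100
yield = 89354 * 33.1 / 100 = 29576.174

29576.174 bbl/day


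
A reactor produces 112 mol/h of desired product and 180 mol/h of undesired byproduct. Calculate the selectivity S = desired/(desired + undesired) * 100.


Selectivity = desired / (desired + undesired) * 100
Total products = 112 + 180 = 292 mol/h
S = 112 / 292 * 100
= 0.3836 * 100
= 38.36 %

38.36 %


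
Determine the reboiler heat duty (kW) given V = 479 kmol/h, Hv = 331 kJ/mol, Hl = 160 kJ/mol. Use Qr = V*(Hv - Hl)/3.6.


Qr = 479 * (331 - 160) / 3.6 = 479 * 171 / 3.6 = 22750

22750 kW


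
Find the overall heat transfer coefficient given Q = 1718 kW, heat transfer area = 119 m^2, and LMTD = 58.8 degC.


From Q = U*A*LMTD, U = Q / (A * LMTD)
U = 1718 / (119 * 58.8) = 1718 / 6997.2 = 0.2455

0.2455 kW/(m^2*K)


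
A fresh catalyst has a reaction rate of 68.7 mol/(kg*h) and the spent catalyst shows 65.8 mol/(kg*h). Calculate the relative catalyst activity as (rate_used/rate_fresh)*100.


Activity (%) = (rate_used / rate_fresh) * 100
rate_used = 65.8, rate_fresh = 68.7
= (65.8 / 68.7) * 100
= 0.9578 * 100 = 95.78

95.78 %


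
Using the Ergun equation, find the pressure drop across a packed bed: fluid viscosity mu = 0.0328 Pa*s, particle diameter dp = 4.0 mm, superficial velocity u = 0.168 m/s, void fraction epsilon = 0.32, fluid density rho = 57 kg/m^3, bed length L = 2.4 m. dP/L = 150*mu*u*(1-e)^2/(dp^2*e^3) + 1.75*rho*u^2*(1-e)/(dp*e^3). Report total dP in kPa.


dp = 4.0 mm = 0.004 m
Viscous term = 150*0.0328*0.168*(1-0.32)^2 / (0.004^2*0.32^3) = 728991
Inertial term = 1.75*57*0.168^2*(1-0.32) / (0.004*0.32^3) = 14606
dP/L = 728991 + 14606 = 743597 Pa/m
dP = 743597 * 2.4 / 1000 = 1785 kPa

1785 kPa


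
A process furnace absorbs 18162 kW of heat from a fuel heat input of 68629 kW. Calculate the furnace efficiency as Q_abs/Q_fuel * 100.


Furnace efficiency = Q_absorbed / Q_fuel * 100
= 18162 / 68629 * 100 = 26.46

26.46 %


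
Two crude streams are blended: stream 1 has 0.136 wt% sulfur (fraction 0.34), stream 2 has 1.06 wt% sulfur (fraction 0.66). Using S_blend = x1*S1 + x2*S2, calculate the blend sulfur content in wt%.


Linear sulfur blending: S_blend = x1*S1 + x2*S2
Contribution 1: 0.34 * 0.136 = 0.04624 wt%
Contribution 2: 0.66 * 1.06 = 0.6996 wt%
S_blend = 0.04624 + 0.6996 = 0.74584

0.74584 wt%


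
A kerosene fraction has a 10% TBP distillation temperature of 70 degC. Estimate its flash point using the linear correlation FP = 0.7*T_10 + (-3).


FP = 0.7 * 70 + (-3) = 46

46 degC


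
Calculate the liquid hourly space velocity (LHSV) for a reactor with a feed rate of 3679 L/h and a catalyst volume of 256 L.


LHSV = volumetric feed rate / catalyst volume
= 3679 L/h / 256 L
= 14.37 h^-1

14.37 h^-1


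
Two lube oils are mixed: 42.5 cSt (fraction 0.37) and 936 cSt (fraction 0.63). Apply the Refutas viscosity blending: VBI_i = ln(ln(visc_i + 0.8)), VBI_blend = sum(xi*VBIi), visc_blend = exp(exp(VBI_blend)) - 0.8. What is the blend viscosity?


Refutas method: VBN_i = 14.534*ln(ln(visc_i + 0.8)) + 10.975, blended linearly by mass fraction; since VBN is linear in VBI_i = ln(ln(visc_i + 0.8)) and the fractions sum to 1, blend VBI directly: visc = exp(exp(VBI_blend)) - 0.8
VBI_1 = ln(ln(42.5 + 0.8)) = 1.32658
VBI_2 = ln(ln(936 + 0.8)) = 1.92315
VBI_blend = 0.37 * 1.32658 + 0.63 * 1.92315 = 1.70242
visc_blend = exp(exp(1.70242)) - 0.8 = 240.8

240.8 cSt


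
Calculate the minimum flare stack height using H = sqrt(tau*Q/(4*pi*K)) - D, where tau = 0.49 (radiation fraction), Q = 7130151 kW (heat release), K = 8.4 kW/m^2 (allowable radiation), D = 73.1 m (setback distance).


tau*Q/(4*pi*K) = 0.49 * 7130151 / (4 * pi * 8.4) = 33098.3
sqrt(33098.3) = 181.929
H = 181.929 - 73.1 = 108.8

108.8 m


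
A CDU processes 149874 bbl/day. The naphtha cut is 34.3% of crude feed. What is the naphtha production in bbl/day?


Crude throughput = 149874 bbl/day
Fraction yield = 34.3%
yield = throughput * fraction / 100
yield = 149874 * 34.3 / 100 = 51406.782

51406.782 bbl/day


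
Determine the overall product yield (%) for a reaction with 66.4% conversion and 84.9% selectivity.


Overall yield = conversion (%) * selectivity (%) / 100
Conversion = 66.4%, Selectivity = 84.9%
Y = 66.4 * 84.9 / 100
= 56.3736 %

56.3736 %


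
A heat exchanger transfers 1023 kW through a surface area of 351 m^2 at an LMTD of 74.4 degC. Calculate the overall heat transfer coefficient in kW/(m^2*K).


From Q = U*A*LMTD, U = Q / (A * LMTD)
U = 1023 / (351 * 74.4) = 1023 / 26114.4 = 0.03917

0.03917 kW/(m^2*K)


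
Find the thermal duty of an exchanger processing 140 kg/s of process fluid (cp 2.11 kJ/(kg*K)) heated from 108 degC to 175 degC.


Q = m_dot * cp * delta_T
delta_T = 175 - 108 = 67 K
Q = 140 * 2.11 * 67
= 295.4 * 67
= 19791.8 kW

19791.8 kW


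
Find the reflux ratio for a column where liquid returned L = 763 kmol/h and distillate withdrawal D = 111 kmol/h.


Reflux ratio definition: R = L / D (liquid returned / distillate withdrawn)
L = 763 kmol/h, D = 111 kmol/h
R = 763 / 111 = 6.874

6.874


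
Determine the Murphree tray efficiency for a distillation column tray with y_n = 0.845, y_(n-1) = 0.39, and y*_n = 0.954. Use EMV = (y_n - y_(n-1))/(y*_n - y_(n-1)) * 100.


Murphree vapor efficiency: EMV = (y_n - y_(n-1)) / (y*_n - y_(n-1)) * 100
EMV = (0.845 - 0.39) / (0.954 - 0.39) * 100 = 0.455 / 0.564 * 100 = 80.67

80.67 %


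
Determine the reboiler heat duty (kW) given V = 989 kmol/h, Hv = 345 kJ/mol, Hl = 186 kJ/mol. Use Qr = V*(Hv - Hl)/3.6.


Qr = 989 * (345 - 186) / 3.6 = 989 * 159 / 3.6 = 43680

43680 kW


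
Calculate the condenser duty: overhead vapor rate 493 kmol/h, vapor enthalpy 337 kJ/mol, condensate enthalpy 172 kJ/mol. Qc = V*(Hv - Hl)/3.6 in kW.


Qc = 493 * (337 - 172) / 3.6 = 493 * 165 / 3.6 = 22600

22600 kW


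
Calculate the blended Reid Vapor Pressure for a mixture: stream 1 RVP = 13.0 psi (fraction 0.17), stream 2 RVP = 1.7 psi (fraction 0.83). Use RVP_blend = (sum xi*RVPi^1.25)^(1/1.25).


Chevron index: RVP_blend = (sum xi*RVPi^1.25)^(1/1.25)
RVP^1.25 terms: 0.17 * 13.0^1.25 + 0.83 * 1.7^1.25 = 5.80757
RVP_blend = 5.80757^(1/1.25) = 4.085

4.085 psi


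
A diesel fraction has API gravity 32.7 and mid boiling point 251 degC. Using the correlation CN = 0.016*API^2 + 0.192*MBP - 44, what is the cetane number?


CN = 0.016 * 32.7^2 + 0.192 * 251 - 44
CN = 17.10864 + 48.192 - 44 = 21.30064

21.30064


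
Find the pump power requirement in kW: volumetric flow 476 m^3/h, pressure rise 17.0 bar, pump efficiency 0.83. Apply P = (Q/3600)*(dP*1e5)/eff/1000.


Q = 476 / 3600 = 0.132222 m^3/s
P = 0.132222 * (17.0 * 1e5) / 0.83 / 1000 = 270.8

270.8 kW


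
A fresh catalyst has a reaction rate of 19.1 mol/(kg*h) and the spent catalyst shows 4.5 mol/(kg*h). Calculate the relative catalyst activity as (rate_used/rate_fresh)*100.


Activity (%) = (rate_used / rate_fresh) * 100
rate_used = 4.5, rate_fresh = 19.1
= (4.5 / 19.1) * 100
= 0.2356 * 100 = 23.56

23.56 %


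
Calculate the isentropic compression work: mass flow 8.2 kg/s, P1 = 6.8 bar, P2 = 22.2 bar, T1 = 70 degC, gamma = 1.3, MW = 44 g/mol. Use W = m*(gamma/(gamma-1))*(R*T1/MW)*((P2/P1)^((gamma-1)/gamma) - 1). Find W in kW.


Isentropic work: W = m*(gamma/(gamma-1))*(R*T1/MW)*((P2/P1)^((gamma-1)/gamma) - 1)
T1 = 70 + 273.15 = 343.15 K
Pressure ratio = 22.2 / 6.8 = 3.26471
Exponent = (1.3 - 1)/1.3 = 0.230769
(P2/P1)^exp - 1 = 3.26471^0.230769 - 1 = 0.313952
W = 8.2 * 1.3 / 0.3 * 8.314 * 343.15 / 44 * 0.313952 = 723.3

723.3 kW


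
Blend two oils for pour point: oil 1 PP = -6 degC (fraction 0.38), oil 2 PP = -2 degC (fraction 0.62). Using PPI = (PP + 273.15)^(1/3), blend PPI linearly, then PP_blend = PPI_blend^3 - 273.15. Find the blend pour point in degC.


PPI_1 = (-6 + 273.15)^(1/3) = 6.440482
PPI_2 = (-2 + 273.15)^(1/3) = 6.472467
PPI_blend = 0.38 * 6.440482 + 0.62 * 6.472467 = 6.460313
PP_blend = 6.460313^3 - 273.15 = 269.6253 - 273.15 = -3.52

-3.52 degC


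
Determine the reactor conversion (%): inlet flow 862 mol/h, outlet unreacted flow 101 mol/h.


X = (F_in - F_out) / F_in * 100
Moles reacted = 862 - 101 = 761
X = 761 / 862 * 100
= 0.8828 * 100
= 88.28 %

88.28 %


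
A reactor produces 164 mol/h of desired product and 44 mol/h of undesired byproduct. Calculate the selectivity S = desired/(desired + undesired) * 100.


Selectivity = desired / (desired + undesired) * 100
Total products = 164 + 44 = 208 mol/h
S = 164 / 208 * 100
= 0.7885 * 100
= 78.85 %

78.85 %


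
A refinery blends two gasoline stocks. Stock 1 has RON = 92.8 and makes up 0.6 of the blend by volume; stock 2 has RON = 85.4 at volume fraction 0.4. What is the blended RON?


Linear blending: RON_blend = sum(vi * RONi)
Contribution 1: 0.6 * 92.8 = 55.68
Contribution 2: 0.4 * 85.4 = 34.16
RON_blend = 55.68 + 34.16 = 89.84

89.84


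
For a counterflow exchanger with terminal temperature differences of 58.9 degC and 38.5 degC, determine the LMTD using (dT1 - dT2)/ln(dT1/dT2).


LMTD = (dT1 - dT2) / ln(dT1/dT2)
= (58.9 - 38.5) / ln(58.9 / 38.5) = 20.4 / 0.425183 = 47.98

47.98 degC


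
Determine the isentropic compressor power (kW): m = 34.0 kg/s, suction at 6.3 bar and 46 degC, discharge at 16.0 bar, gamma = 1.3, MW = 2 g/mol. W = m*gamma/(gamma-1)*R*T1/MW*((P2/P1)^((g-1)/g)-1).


Isentropic work: W = m*(gamma/(gamma-1))*(R*T1/MW)*((P2/P1)^((gamma-1)/gamma) - 1)
T1 = 46 + 273.15 = 319.15 K
Pressure ratio = 16.0 / 6.3 = 2.53968
Exponent = (1.3 - 1)/1.3 = 0.230769
(P2/P1)^exp - 1 = 2.53968^0.230769 - 1 = 0.239968
W = 34.0 * 1.3 / 0.3 * 8.314 * 319.15 / 2 * 0.239968 = 46910

46910 kW


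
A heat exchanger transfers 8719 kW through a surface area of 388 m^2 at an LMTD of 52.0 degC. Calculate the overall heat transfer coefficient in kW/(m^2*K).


From Q = U*A*LMTD, U = Q / (A * LMTD)
U = 8719 / (388 * 52.0) = 8719 / 20176 = 0.4321

0.4321 kW/(m^2*K)


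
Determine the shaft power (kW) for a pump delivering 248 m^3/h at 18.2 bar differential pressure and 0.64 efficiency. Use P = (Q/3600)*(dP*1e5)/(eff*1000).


Q = 248 / 3600 = 0.0688889 m^3/s
P = 0.0688889 * (18.2 * 1e5) / 0.64 / 1000 = 195.9

195.9 kW


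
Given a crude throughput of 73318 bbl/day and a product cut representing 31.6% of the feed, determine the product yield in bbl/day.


Crude throughput = 73318 bbl/day
Fraction yield = 31.6%
yield = throughput * fraction / 100
yield = 73318 * 31.6 / 100 = 23168.488

23168.488 bbl/day


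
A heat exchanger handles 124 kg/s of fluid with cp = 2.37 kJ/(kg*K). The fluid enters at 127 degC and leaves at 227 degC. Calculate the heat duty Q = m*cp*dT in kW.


Q = m_dot * cp * delta_T
delta_T = 227 - 127 = 100 K
Q = 124 * 2.37 * 100
= 293.88 * 100
= 29388 kW

29388 kW


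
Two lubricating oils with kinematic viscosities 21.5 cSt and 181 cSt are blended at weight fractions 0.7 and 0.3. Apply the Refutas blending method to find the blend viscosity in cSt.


Refutas method: VBN_i = 14.534*ln(ln(visc_i + 0.8)) + 10.975, blended linearly by mass fraction; since VBN is linear in VBI_i = ln(ln(visc_i + 0.8)) and the fractions sum to 1, blend VBI directly: visc = exp(exp(VBI_blend)) - 0.8
VBI_1 = ln(ln(21.5 + 0.8)) = 1.13288
VBI_2 = ln(ln(181 + 0.8)) = 1.64922
VBI_blend = 0.7 * 1.13288 + 0.3 * 1.64922 = 1.28778
visc_blend = exp(exp(1.28778)) - 0.8 = 36.71

36.71 cSt


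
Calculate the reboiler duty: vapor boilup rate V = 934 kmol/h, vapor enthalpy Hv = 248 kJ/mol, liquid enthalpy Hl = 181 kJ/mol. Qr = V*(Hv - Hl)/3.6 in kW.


Qr = 934 * (248 - 181) / 3.6 = 934 * 67 / 3.6 = 17380

17380 kW


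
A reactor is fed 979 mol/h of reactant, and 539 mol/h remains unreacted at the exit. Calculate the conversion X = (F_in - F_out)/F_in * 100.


X = (F_in - F_out) / F_in * 100
Moles reacted = 979 - 539 = 440
X = 440 / 979 * 100
= 0.4494 * 100
= 44.94 %

44.94 %


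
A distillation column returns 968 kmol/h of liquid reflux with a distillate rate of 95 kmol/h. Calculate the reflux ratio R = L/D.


Reflux ratio definition: R = L / D (liquid returned / distillate withdrawn)
L = 968 kmol/h, D = 95 kmol/h
R = 968 / 95 = 10.19

10.19


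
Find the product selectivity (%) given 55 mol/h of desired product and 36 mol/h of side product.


Selectivity = desired / (desired + undesired) * 100
Total products = 55 + 36 = 91 mol/h
S = 55 / 91 * 100
= 0.6044 * 100
= 60.44 %

60.44 %


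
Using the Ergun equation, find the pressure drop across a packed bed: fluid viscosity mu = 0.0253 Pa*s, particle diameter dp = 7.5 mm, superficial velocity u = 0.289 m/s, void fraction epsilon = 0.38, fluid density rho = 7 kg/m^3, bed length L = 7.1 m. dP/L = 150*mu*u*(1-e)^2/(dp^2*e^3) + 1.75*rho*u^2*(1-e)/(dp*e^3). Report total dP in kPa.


dp = 7.5 mm = 0.0075 m
Viscous term = 150*0.0253*0.289*(1-0.38)^2 / (0.0075^2*0.38^3) = 136590
Inertial term = 1.75*7*0.289^2*(1-0.38) / (0.0075*0.38^3) = 1541.39
dP/L = 136590 + 1541.39 = 138131 Pa/m
dP = 138131 * 7.1 / 1000 = 980.7 kPa

980.7 kPa


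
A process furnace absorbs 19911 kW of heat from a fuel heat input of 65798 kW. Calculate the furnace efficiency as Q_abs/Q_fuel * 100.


Furnace efficiency = Q_absorbed / Q_fuel * 100
= 19911 / 65798 * 100 = 30.26

30.26 %


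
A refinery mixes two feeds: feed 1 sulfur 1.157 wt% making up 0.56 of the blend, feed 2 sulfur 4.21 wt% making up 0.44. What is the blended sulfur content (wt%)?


Linear sulfur blending: S_blend = x1*S1 + x2*S2
Contribution 1: 0.56 * 1.157 = 0.64792 wt%
Contribution 2: 0.44 * 4.21 = 1.8524 wt%
S_blend = 0.64792 + 1.8524 = 2.50032

2.50032 wt%


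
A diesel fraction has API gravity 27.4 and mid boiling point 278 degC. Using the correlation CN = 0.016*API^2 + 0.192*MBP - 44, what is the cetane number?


CN = 0.016 * 27.4^2 + 0.192 * 278 - 44
CN = 12.01216 + 53.376 - 44 = 21.38816

21.38816


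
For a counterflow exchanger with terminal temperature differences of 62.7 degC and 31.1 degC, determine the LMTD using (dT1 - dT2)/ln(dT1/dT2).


LMTD = (dT1 - dT2) / ln(dT1/dT2)
= (62.7 - 31.1) / ln(62.7 / 31.1) = 31.6 / 0.701154 = 45.07

45.07 degC


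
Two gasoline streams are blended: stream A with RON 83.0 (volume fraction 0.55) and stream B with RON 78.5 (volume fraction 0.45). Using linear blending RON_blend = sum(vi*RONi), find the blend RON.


Linear blending: RON_blend = sum(vi * RONi)
Contribution 1: 0.55 * 83.0 = 45.65
Contribution 2: 0.45 * 78.5 = 35.325
RON_blend = 45.65 + 35.325 = 80.975

80.975


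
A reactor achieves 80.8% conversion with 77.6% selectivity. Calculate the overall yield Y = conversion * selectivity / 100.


Overall yield = conversion (%) * selectivity (%) / 100
Conversion = 80.8%, Selectivity = 77.6%
Y = 80.8 * 77.6 / 100
= 62.7008 %

62.7008 %


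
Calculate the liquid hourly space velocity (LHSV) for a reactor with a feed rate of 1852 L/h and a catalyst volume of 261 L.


LHSV = volumetric feed rate / catalyst volume
= 1852 L/h / 261 L
= 7.096 h^-1

7.096 h^-1


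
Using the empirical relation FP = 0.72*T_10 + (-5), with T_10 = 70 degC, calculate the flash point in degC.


FP = 0.72 * 70 + (-5) = 45.4

45.4 degC


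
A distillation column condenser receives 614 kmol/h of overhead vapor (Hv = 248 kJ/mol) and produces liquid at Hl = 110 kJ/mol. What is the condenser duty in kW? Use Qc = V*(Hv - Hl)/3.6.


Qc = 614 * (248 - 110) / 3.6 = 614 * 138 / 3.6 = 23540

23540 kW


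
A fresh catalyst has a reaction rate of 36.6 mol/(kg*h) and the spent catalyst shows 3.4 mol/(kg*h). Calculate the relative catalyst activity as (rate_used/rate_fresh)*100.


Activity (%) = (rate_used / rate_fresh) * 100
rate_used = 3.4, rate_fresh = 36.6
= (3.4 / 36.6) * 100
= 0.09290 * 100 = 9.290

9.290 %


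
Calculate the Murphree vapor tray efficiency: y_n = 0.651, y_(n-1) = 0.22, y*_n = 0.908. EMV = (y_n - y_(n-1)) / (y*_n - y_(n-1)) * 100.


Murphree vapor efficiency: EMV = (y_n - y_(n-1)) / (y*_n - y_(n-1)) * 100
EMV = (0.651 - 0.22) / (0.908 - 0.22) * 100 = 0.431 / 0.688 * 100 = 62.65

62.65 %


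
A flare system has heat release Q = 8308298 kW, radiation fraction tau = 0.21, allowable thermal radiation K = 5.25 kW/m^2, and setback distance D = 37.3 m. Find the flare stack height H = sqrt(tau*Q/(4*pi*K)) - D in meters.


tau*Q/(4*pi*K) = 0.21 * 8308298 / (4 * pi * 5.25) = 26446.1
sqrt(26446.1) = 162.623
H = 162.623 - 37.3 = 125.3

125.3 m


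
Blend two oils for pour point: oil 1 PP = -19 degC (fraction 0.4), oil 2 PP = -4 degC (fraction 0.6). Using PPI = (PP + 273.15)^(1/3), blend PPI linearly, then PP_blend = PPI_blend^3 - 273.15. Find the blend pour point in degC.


PPI_1 = (-19 + 273.15)^(1/3) = 6.334272
PPI_2 = (-4 + 273.15)^(1/3) = 6.456514
PPI_blend = 0.4 * 6.334272 + 0.6 * 6.456514 = 6.407617
PP_blend = 6.407617^3 - 273.15 = 263.0811 - 273.15 = -10.07

-10.07 degC


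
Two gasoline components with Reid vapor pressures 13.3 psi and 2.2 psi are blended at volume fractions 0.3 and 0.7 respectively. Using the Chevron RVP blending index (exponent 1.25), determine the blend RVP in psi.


Chevron index: RVP_blend = (sum xi*RVPi^1.25)^(1/1.25)
RVP^1.25 terms: 0.3 * 13.3^1.25 + 0.7 * 2.2^1.25 = 9.4952
RVP_blend = 9.4952^(1/1.25) = 6.053

6.053 psi


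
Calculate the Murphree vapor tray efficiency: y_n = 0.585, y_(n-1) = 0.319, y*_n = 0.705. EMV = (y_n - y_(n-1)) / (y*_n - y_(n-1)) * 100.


Murphree vapor efficiency: EMV = (y_n - y_(n-1)) / (y*_n - y_(n-1)) * 100
EMV = (0.585 - 0.319) / (0.705 - 0.319) * 100 = 0.266 / 0.386 * 100 = 68.91

68.91 %


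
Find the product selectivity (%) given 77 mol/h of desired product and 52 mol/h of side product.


Selectivity = desired / (desired + undesired) * 100
Total products = 77 + 52 = 129 mol/h
S = 77 / 129 * 100
= 0.5969 * 100
= 59.69 %

59.69 %


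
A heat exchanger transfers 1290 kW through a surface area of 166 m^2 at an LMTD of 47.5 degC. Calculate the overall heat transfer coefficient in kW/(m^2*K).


From Q = U*A*LMTD, U = Q / (A * LMTD)
U = 1290 / (166 * 47.5) = 1290 / 7885 = 0.1636

0.1636 kW/(m^2*K)


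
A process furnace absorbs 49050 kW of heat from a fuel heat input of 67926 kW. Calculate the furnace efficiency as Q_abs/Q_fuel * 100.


Furnace efficiency = Q_absorbed / Q_fuel * 100
= 49050 / 67926 * 100 = 72.21

72.21 %


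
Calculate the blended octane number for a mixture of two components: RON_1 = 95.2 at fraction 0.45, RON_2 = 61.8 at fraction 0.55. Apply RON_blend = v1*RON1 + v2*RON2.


Linear blending: RON_blend = sum(vi * RONi)
Contribution 1: 0.45 * 95.2 = 42.84
Contribution 2: 0.55 * 61.8 = 33.99
RON_blend = 42.84 + 33.99 = 76.83

76.83


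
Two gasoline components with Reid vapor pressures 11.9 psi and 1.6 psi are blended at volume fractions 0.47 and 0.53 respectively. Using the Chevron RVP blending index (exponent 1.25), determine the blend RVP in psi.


Chevron index: RVP_blend = (sum xi*RVPi^1.25)^(1/1.25)
RVP^1.25 terms: 0.47 * 11.9^1.25 + 0.53 * 1.6^1.25 = 11.3417
RVP_blend = 11.3417^(1/1.25) = 6.978

6.978 psi


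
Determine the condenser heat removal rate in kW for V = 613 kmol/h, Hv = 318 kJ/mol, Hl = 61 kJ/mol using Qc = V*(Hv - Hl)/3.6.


Qc = 613 * (318 - 61) / 3.6 = 613 * 257 / 3.6 = 43760

43760 kW


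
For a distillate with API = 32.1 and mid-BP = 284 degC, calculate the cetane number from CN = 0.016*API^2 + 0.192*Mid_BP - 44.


CN = 0.016 * 32.1^2 + 0.192 * 284 - 44
CN = 16.48656 + 54.528 - 44 = 27.01456

27.01456


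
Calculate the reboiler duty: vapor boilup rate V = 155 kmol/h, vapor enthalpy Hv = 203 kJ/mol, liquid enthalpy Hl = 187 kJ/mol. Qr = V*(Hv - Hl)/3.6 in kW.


Qr = 155 * (203 - 187) / 3.6 = 155 * 16 / 3.6 = 688.9

688.9 kW


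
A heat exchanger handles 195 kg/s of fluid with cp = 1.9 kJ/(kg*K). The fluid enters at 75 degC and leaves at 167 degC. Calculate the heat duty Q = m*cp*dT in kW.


Q = m_dot * cp * delta_T
delta_T = 167 - 75 = 92 K
Q = 195 * 1.9 * 92
= 370.5 * 92
= 34086 kW

34086 kW


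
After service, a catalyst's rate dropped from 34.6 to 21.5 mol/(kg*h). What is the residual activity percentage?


Activity (%) = (rate_used / rate_fresh) * 100
rate_used = 21.5, rate_fresh = 34.6
= (21.5 / 34.6) * 100
= 0.6214 * 100 = 62.14

62.14 %


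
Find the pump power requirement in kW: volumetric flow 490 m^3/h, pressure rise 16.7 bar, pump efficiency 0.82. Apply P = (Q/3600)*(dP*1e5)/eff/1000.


Q = 490 / 3600 = 0.136111 m^3/s
P = 0.136111 * (16.7 * 1e5) / 0.82 / 1000 = 277.2

277.2 kW


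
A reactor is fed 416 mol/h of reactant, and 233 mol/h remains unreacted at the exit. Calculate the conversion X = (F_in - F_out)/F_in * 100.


X = (F_in - F_out) / F_in * 100
Moles reacted = 416 - 233 = 183
X = 183 / 416 * 100
= 0.4399 * 100
= 43.99 %

43.99 %
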